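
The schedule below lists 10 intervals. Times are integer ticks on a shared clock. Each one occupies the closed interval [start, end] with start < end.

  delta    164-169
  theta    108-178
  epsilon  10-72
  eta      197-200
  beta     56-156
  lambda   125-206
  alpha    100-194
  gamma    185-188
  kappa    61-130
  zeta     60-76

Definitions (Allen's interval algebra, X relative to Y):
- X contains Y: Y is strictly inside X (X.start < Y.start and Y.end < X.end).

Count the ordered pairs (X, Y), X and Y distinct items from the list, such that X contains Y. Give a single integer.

9

Checking all 90 ordered pairs for relation 'contains'; matching pairs in alphabetical order:
(alpha, delta): alpha contains delta ✓
(alpha, gamma): alpha contains gamma ✓
(alpha, theta): alpha contains theta ✓
(beta, kappa): beta contains kappa ✓
(beta, zeta): beta contains zeta ✓
(lambda, delta): lambda contains delta ✓
(lambda, eta): lambda contains eta ✓
(lambda, gamma): lambda contains gamma ✓
(theta, delta): theta contains delta ✓
Count: 9.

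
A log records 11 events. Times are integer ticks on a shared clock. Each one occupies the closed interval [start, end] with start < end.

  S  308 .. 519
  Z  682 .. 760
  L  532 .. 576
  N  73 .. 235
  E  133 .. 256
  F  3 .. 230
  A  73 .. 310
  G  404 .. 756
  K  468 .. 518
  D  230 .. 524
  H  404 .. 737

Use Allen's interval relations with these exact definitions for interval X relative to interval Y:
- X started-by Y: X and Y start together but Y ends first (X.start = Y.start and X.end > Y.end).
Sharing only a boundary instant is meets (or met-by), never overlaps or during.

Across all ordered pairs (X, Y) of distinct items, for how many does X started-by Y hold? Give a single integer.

2

Checking all 110 ordered pairs for relation 'started-by'; matching pairs in alphabetical order:
(A, N): A started-by N ✓
(G, H): G started-by H ✓
Count: 2.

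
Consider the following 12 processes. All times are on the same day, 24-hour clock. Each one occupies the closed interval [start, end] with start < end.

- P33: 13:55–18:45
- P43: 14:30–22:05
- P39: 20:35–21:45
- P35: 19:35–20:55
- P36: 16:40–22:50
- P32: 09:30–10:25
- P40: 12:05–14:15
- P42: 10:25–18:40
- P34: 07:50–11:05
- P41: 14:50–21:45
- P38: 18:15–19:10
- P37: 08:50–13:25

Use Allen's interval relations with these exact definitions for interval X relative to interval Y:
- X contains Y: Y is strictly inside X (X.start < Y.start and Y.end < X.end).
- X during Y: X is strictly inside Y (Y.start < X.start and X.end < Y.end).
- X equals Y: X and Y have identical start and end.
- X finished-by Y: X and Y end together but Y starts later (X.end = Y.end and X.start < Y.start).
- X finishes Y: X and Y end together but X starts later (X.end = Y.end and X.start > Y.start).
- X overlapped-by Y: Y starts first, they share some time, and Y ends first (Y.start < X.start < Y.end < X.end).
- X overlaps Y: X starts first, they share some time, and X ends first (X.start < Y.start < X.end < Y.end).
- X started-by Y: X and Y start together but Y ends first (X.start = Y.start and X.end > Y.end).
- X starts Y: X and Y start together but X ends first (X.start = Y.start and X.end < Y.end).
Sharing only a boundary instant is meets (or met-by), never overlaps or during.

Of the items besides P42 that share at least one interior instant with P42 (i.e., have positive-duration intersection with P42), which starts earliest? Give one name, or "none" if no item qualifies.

Target P42 = [10:25, 18:40].
P32 [09:30, 10:25] → meets → excluded.
P33 [13:55, 18:45] → overlapped-by → candidate.
P34 [07:50, 11:05] → overlaps → candidate.
P35 [19:35, 20:55] → after → excluded.
P36 [16:40, 22:50] → overlapped-by → candidate.
P37 [08:50, 13:25] → overlaps → candidate.
P38 [18:15, 19:10] → overlapped-by → candidate.
P39 [20:35, 21:45] → after → excluded.
P40 [12:05, 14:15] → during → candidate.
P41 [14:50, 21:45] → overlapped-by → candidate.
P43 [14:30, 22:05] → overlapped-by → candidate.
Among candidates, earliest start is 07:50 → P34.

P34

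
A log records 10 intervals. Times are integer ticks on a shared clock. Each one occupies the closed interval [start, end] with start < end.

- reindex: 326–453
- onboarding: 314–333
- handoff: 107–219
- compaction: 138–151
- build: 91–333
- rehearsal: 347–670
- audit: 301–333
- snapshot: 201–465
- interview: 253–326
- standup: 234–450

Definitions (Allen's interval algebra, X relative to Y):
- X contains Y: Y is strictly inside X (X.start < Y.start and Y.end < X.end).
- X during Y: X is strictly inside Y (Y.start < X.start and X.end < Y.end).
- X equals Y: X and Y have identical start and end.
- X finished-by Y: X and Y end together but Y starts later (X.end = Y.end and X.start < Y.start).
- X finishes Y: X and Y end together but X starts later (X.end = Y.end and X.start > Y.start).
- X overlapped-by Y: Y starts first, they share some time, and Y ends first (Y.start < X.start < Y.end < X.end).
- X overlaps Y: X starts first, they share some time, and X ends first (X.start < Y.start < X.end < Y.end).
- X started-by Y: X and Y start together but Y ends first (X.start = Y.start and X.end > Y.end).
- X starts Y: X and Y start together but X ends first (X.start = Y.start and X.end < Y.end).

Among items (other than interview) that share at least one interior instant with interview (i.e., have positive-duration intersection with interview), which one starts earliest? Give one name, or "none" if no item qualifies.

build

Target interview = [253, 326].
audit [301, 333] → overlapped-by → candidate.
build [91, 333] → contains → candidate.
compaction [138, 151] → before → excluded.
handoff [107, 219] → before → excluded.
onboarding [314, 333] → overlapped-by → candidate.
rehearsal [347, 670] → after → excluded.
reindex [326, 453] → met-by → excluded.
snapshot [201, 465] → contains → candidate.
standup [234, 450] → contains → candidate.
Among candidates, earliest start is 91 → build.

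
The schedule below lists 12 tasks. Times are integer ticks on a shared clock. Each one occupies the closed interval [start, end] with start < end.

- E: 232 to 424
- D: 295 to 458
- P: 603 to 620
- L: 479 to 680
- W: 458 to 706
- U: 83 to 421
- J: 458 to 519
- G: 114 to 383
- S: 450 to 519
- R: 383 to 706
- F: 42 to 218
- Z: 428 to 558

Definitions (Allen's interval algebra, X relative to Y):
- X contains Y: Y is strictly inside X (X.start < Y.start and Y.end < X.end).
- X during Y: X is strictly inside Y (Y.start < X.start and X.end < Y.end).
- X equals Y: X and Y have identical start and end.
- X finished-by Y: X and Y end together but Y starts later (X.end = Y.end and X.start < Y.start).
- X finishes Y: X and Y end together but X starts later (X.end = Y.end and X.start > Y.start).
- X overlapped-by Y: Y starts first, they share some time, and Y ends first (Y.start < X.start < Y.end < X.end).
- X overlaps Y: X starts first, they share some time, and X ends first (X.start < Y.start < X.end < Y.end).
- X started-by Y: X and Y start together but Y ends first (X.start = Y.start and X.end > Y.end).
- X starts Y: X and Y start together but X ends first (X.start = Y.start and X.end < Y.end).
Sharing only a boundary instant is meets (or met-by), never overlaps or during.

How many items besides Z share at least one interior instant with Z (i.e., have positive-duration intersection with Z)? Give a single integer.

Target Z = [428, 558].
D [295, 458] → overlaps → counts.
E [232, 424] → before → no.
F [42, 218] → before → no.
G [114, 383] → before → no.
J [458, 519] → during → counts.
L [479, 680] → overlapped-by → counts.
P [603, 620] → after → no.
R [383, 706] → contains → counts.
S [450, 519] → during → counts.
U [83, 421] → before → no.
W [458, 706] → overlapped-by → counts.
Total: 6.

6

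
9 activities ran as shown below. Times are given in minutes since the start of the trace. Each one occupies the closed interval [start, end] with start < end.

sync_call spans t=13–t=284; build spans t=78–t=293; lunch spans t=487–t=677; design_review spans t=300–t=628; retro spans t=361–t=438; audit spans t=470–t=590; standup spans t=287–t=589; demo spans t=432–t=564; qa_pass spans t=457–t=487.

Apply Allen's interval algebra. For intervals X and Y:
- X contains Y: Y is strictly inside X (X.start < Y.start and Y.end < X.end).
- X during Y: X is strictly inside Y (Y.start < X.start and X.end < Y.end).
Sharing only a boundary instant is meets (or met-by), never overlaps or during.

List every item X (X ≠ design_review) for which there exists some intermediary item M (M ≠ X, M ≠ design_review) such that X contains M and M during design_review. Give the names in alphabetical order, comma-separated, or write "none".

demo, standup

Target design_review = [t=300, t=628].
Intermediaries M with M during design_review: audit, demo, qa_pass, retro.
Via audit — items with X contains audit: none.
Via demo — items with X contains demo: standup.
Via qa_pass — items with X contains qa_pass: demo, standup.
Via retro — items with X contains retro: standup.
Union: demo, standup.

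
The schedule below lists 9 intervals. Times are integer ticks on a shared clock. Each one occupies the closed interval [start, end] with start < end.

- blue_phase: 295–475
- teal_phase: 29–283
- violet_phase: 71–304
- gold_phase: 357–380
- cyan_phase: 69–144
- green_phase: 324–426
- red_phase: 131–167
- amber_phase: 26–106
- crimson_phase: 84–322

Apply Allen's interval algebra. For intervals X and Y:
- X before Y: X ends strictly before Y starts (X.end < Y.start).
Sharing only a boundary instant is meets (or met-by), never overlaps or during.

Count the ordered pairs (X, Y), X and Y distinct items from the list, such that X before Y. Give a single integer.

Checking all 72 ordered pairs for relation 'before'; matching pairs in alphabetical order:
(amber_phase, blue_phase): amber_phase before blue_phase ✓
(amber_phase, gold_phase): amber_phase before gold_phase ✓
(amber_phase, green_phase): amber_phase before green_phase ✓
(amber_phase, red_phase): amber_phase before red_phase ✓
(crimson_phase, gold_phase): crimson_phase before gold_phase ✓
(crimson_phase, green_phase): crimson_phase before green_phase ✓
(cyan_phase, blue_phase): cyan_phase before blue_phase ✓
(cyan_phase, gold_phase): cyan_phase before gold_phase ✓
(cyan_phase, green_phase): cyan_phase before green_phase ✓
(red_phase, blue_phase): red_phase before blue_phase ✓
(red_phase, gold_phase): red_phase before gold_phase ✓
(red_phase, green_phase): red_phase before green_phase ✓
(teal_phase, blue_phase): teal_phase before blue_phase ✓
(teal_phase, gold_phase): teal_phase before gold_phase ✓
(teal_phase, green_phase): teal_phase before green_phase ✓
(violet_phase, gold_phase): violet_phase before gold_phase ✓
(violet_phase, green_phase): violet_phase before green_phase ✓
Count: 17.

17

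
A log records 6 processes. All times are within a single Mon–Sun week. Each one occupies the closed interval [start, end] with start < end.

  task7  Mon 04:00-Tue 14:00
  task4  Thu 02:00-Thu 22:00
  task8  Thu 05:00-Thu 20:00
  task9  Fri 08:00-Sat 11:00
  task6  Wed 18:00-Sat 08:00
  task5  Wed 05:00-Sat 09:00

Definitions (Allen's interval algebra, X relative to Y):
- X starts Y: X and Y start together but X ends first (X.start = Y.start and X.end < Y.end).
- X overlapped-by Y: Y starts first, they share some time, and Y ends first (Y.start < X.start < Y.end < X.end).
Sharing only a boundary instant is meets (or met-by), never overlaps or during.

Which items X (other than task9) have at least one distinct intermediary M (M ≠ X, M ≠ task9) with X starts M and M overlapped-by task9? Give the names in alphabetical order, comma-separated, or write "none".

none

Target task9 = [Fri 08:00, Sat 11:00].
Intermediaries M with M overlapped-by task9: none.
Union: none.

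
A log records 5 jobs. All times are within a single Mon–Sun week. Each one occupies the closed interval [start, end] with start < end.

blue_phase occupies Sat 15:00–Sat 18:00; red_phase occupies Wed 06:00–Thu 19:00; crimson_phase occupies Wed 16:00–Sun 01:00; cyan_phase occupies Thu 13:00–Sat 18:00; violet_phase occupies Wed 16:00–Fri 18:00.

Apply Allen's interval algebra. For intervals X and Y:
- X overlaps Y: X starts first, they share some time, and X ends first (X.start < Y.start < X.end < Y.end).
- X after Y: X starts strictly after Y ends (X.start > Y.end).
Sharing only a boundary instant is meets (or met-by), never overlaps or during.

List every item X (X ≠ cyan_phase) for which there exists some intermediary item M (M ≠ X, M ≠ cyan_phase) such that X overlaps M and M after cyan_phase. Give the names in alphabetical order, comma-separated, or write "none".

Target cyan_phase = [Thu 13:00, Sat 18:00].
Intermediaries M with M after cyan_phase: none.
Union: none.

none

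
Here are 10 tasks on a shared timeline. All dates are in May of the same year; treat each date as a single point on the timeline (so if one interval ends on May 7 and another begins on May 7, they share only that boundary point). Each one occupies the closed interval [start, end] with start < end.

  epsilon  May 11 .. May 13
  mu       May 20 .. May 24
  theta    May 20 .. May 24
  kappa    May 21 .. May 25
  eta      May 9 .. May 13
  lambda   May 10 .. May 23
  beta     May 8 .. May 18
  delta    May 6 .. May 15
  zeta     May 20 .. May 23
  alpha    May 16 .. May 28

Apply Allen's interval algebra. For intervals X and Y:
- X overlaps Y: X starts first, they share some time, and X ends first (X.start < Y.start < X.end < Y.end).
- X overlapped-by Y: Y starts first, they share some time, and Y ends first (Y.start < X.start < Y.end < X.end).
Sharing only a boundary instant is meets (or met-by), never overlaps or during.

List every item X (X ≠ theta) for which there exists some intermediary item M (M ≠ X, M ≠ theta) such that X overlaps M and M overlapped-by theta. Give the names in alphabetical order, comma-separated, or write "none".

lambda, mu, zeta

Target theta = [May 20, May 24].
Intermediaries M with M overlapped-by theta: kappa.
Via kappa — items with X overlaps kappa: lambda, mu, zeta.
Union: lambda, mu, zeta.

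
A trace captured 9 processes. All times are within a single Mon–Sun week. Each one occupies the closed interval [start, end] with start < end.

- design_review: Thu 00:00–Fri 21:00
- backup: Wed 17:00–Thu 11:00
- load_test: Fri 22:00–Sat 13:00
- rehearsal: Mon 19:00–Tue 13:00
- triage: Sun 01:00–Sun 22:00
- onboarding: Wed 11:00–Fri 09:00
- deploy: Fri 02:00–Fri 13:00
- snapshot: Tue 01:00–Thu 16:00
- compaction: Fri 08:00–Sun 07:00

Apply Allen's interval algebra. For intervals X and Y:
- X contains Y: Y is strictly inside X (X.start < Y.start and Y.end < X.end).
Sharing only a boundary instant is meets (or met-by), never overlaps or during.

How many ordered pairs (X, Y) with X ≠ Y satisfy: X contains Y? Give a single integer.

Checking all 72 ordered pairs for relation 'contains'; matching pairs in alphabetical order:
(compaction, load_test): compaction contains load_test ✓
(design_review, deploy): design_review contains deploy ✓
(onboarding, backup): onboarding contains backup ✓
(snapshot, backup): snapshot contains backup ✓
Count: 4.

4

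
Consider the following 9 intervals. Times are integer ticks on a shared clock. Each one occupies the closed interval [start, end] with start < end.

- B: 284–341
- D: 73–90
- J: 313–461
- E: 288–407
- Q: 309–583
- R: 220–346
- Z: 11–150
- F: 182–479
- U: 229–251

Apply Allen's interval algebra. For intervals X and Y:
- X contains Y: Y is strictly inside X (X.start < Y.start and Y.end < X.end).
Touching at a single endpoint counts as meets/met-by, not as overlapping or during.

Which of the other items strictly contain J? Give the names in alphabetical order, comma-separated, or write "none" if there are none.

F, Q

Target J = [313, 461].
B [284, 341] → overlaps → no.
D [73, 90] → before → no.
E [288, 407] → overlaps → no.
F [182, 479] → contains → yes.
Q [309, 583] → contains → yes.
R [220, 346] → overlaps → no.
U [229, 251] → before → no.
Z [11, 150] → before → no.
Result: F, Q.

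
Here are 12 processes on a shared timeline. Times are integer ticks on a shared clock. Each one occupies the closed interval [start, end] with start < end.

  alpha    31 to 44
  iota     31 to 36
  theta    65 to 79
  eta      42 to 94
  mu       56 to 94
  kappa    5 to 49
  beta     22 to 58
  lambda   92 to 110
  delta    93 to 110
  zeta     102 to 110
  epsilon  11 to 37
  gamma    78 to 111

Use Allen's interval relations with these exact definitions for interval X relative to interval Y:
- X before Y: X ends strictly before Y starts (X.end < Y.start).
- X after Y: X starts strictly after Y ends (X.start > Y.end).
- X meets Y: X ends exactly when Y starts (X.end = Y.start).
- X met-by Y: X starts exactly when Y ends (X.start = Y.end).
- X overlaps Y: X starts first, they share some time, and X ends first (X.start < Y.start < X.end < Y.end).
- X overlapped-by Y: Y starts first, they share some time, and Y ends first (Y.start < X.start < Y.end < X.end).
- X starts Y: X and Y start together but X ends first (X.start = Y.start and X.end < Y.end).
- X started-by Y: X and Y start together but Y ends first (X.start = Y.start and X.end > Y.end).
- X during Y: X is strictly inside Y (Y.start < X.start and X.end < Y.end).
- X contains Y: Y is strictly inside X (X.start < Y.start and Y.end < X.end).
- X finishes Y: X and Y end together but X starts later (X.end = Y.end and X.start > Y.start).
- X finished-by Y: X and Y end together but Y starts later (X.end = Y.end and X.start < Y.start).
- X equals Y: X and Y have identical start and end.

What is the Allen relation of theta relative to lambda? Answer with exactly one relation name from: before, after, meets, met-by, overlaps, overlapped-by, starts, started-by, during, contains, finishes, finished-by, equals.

before

theta = [65, 79]; lambda = [92, 110].
Compare endpoints: theta.start < lambda.start, theta.start < lambda.end, theta.end < lambda.start, theta.end < lambda.end.
That pattern is 'before'.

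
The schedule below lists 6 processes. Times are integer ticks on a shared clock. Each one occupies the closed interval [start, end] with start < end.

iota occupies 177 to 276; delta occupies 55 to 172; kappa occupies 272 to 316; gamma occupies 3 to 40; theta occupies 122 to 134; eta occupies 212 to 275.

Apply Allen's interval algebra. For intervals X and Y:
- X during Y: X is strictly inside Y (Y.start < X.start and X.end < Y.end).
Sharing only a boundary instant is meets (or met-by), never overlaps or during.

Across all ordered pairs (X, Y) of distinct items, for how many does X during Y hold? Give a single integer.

Checking all 30 ordered pairs for relation 'during'; matching pairs in alphabetical order:
(eta, iota): eta during iota ✓
(theta, delta): theta during delta ✓
Count: 2.

2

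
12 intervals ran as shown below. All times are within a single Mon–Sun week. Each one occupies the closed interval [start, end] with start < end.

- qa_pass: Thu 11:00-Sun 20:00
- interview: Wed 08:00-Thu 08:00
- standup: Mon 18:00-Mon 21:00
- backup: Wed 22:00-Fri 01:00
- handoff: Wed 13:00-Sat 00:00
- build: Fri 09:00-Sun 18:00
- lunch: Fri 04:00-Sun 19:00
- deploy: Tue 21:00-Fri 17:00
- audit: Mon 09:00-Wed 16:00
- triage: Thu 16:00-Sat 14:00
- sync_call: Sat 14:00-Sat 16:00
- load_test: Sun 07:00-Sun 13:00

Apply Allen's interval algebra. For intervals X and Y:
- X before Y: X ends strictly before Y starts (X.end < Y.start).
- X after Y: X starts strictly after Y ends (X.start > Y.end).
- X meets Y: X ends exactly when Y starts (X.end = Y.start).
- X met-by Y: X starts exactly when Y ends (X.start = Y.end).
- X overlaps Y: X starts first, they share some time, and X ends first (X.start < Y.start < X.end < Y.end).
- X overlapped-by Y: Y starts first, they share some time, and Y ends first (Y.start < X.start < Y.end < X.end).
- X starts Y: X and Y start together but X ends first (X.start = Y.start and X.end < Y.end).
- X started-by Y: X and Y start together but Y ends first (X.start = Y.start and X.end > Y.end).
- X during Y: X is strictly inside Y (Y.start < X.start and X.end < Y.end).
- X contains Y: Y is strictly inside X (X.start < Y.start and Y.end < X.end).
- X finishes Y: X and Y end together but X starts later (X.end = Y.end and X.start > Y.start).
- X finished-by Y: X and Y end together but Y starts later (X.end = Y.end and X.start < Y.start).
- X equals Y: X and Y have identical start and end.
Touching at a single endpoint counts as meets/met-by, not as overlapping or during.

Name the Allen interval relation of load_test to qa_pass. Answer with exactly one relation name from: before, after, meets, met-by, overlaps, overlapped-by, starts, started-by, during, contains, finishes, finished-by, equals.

during

load_test = [Sun 07:00, Sun 13:00]; qa_pass = [Thu 11:00, Sun 20:00].
Compare endpoints: load_test.start > qa_pass.start, load_test.start < qa_pass.end, load_test.end > qa_pass.start, load_test.end < qa_pass.end.
That pattern is 'during'.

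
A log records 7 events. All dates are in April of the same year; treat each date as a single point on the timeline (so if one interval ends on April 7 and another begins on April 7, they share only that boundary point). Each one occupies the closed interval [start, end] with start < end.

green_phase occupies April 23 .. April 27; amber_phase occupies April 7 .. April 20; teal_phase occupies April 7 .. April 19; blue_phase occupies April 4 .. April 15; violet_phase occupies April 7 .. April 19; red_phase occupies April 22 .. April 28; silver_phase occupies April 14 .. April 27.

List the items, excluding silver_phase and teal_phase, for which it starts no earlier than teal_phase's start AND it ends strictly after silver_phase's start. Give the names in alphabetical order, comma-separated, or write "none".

amber_phase, green_phase, red_phase, violet_phase

Conditions: its start is no earlier than teal_phase's start (X.start >= April 7) AND its end is strictly after silver_phase's start (X.end > April 14).
amber_phase: start April 7 >= April 7? ✓; end April 20 > April 14? ✓ → yes.
blue_phase: start April 4 >= April 7? ✗; end April 15 > April 14? ✓ → no.
green_phase: start April 23 >= April 7? ✓; end April 27 > April 14? ✓ → yes.
red_phase: start April 22 >= April 7? ✓; end April 28 > April 14? ✓ → yes.
violet_phase: start April 7 >= April 7? ✓; end April 19 > April 14? ✓ → yes.
Result: amber_phase, green_phase, red_phase, violet_phase.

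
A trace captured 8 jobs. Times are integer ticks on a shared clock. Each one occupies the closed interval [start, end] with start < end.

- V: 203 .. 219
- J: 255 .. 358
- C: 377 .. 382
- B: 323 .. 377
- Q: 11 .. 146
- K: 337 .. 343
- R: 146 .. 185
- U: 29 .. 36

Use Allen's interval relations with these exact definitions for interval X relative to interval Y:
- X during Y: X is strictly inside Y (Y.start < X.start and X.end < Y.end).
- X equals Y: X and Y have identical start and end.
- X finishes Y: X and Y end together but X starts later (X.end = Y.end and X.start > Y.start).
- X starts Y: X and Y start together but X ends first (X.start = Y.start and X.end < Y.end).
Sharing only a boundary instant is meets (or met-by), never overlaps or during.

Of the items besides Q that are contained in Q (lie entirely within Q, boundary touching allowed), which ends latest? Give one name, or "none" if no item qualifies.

Target Q = [11, 146].
B [323, 377] → after → excluded.
C [377, 382] → after → excluded.
J [255, 358] → after → excluded.
K [337, 343] → after → excluded.
R [146, 185] → met-by → excluded.
U [29, 36] → during → candidate.
V [203, 219] → after → excluded.
Among candidates, latest end is 36 → U.

U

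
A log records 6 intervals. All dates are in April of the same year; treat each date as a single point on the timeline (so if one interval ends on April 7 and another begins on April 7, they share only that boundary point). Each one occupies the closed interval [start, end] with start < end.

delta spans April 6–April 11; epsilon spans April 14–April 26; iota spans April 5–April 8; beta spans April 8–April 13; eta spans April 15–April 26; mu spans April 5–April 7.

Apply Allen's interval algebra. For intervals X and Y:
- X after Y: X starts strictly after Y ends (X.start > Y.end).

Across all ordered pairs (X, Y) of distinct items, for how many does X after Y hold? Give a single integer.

9

Checking all 30 ordered pairs for relation 'after'; matching pairs in alphabetical order:
(beta, mu): beta after mu ✓
(epsilon, beta): epsilon after beta ✓
(epsilon, delta): epsilon after delta ✓
(epsilon, iota): epsilon after iota ✓
(epsilon, mu): epsilon after mu ✓
(eta, beta): eta after beta ✓
(eta, delta): eta after delta ✓
(eta, iota): eta after iota ✓
(eta, mu): eta after mu ✓
Count: 9.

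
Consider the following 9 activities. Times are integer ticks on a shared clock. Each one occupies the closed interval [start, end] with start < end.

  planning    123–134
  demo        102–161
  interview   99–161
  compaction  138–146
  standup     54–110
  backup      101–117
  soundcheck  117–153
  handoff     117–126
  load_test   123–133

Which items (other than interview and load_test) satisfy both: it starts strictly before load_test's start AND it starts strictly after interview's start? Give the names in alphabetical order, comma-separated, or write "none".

backup, demo, handoff, soundcheck

Conditions: its start is strictly before load_test's start (X.start < 123) AND its start is strictly after interview's start (X.start > 99).
backup: start 101 < 123? ✓; start 101 > 99? ✓ → yes.
compaction: start 138 < 123? ✗; start 138 > 99? ✓ → no.
demo: start 102 < 123? ✓; start 102 > 99? ✓ → yes.
handoff: start 117 < 123? ✓; start 117 > 99? ✓ → yes.
planning: start 123 < 123? ✗; start 123 > 99? ✓ → no.
soundcheck: start 117 < 123? ✓; start 117 > 99? ✓ → yes.
standup: start 54 < 123? ✓; start 54 > 99? ✗ → no.
Result: backup, demo, handoff, soundcheck.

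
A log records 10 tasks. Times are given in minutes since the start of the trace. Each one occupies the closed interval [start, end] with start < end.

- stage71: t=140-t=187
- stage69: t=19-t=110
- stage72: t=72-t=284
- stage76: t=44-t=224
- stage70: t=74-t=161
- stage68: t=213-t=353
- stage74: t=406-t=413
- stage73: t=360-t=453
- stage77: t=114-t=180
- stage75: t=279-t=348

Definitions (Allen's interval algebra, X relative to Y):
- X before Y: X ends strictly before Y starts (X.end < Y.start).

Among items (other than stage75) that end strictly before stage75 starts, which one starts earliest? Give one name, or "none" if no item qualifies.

stage69

Target stage75 = [t=279, t=348].
stage68 [t=213, t=353] → contains → excluded.
stage69 [t=19, t=110] → before → candidate.
stage70 [t=74, t=161] → before → candidate.
stage71 [t=140, t=187] → before → candidate.
stage72 [t=72, t=284] → overlaps → excluded.
stage73 [t=360, t=453] → after → excluded.
stage74 [t=406, t=413] → after → excluded.
stage76 [t=44, t=224] → before → candidate.
stage77 [t=114, t=180] → before → candidate.
Among candidates, earliest start is t=19 → stage69.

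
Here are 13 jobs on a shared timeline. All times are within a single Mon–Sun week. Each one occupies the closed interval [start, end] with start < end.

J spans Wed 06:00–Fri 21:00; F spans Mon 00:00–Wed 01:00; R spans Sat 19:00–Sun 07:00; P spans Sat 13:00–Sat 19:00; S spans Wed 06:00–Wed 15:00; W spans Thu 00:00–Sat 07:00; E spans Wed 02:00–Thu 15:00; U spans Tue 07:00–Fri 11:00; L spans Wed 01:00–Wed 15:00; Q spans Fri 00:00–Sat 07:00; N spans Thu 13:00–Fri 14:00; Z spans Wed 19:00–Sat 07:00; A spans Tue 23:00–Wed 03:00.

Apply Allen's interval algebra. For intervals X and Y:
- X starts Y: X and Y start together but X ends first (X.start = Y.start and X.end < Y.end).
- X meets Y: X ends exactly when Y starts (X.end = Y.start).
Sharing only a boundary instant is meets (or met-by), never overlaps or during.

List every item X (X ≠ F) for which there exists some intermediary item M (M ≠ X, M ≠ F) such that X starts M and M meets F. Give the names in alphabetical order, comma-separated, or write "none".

Target F = [Mon 00:00, Wed 01:00].
Intermediaries M with M meets F: none.
Union: none.

none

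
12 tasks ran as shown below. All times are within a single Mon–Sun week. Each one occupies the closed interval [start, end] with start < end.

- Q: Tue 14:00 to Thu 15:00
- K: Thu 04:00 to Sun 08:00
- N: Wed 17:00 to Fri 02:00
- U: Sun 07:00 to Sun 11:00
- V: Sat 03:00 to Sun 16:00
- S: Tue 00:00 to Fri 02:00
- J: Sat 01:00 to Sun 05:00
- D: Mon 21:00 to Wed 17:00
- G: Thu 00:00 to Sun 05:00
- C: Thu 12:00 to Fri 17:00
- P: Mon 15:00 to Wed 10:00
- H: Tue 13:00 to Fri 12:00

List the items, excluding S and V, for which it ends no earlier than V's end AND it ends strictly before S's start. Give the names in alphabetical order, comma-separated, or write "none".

Conditions: its end is no earlier than V's end (X.end >= Sun 16:00) AND its end is strictly before S's start (X.end < Tue 00:00).
C: end Fri 17:00 >= Sun 16:00? ✗; end Fri 17:00 < Tue 00:00? ✗ → no.
D: end Wed 17:00 >= Sun 16:00? ✗; end Wed 17:00 < Tue 00:00? ✗ → no.
G: end Sun 05:00 >= Sun 16:00? ✗; end Sun 05:00 < Tue 00:00? ✗ → no.
H: end Fri 12:00 >= Sun 16:00? ✗; end Fri 12:00 < Tue 00:00? ✗ → no.
J: end Sun 05:00 >= Sun 16:00? ✗; end Sun 05:00 < Tue 00:00? ✗ → no.
K: end Sun 08:00 >= Sun 16:00? ✗; end Sun 08:00 < Tue 00:00? ✗ → no.
N: end Fri 02:00 >= Sun 16:00? ✗; end Fri 02:00 < Tue 00:00? ✗ → no.
P: end Wed 10:00 >= Sun 16:00? ✗; end Wed 10:00 < Tue 00:00? ✗ → no.
Q: end Thu 15:00 >= Sun 16:00? ✗; end Thu 15:00 < Tue 00:00? ✗ → no.
U: end Sun 11:00 >= Sun 16:00? ✗; end Sun 11:00 < Tue 00:00? ✗ → no.
Result: none.

none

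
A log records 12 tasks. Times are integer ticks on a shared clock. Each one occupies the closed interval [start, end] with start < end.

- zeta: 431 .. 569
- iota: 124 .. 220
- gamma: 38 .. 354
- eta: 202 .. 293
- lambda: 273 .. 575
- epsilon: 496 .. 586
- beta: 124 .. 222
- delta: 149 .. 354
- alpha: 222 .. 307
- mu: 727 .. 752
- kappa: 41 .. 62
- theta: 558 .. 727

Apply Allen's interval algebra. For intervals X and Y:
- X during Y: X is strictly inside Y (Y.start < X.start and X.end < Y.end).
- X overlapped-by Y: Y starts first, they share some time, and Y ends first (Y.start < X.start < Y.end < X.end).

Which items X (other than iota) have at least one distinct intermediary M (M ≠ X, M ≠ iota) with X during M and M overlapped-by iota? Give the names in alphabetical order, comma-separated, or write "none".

Target iota = [124, 220].
Intermediaries M with M overlapped-by iota: delta, eta.
Via delta — items with X during delta: alpha, eta.
Via eta — items with X during eta: none.
Union: alpha, eta.

alpha, eta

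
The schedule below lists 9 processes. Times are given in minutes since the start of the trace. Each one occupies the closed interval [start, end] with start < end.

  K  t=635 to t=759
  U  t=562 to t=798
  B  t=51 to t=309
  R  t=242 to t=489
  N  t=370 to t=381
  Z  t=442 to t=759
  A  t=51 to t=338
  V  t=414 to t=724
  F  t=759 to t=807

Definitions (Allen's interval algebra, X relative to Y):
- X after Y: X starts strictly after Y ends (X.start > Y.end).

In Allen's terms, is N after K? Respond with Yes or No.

No

N = [t=370, t=381], K = [t=635, t=759].
Actual relation of N to K: before.
Asked whether 'after' holds → No.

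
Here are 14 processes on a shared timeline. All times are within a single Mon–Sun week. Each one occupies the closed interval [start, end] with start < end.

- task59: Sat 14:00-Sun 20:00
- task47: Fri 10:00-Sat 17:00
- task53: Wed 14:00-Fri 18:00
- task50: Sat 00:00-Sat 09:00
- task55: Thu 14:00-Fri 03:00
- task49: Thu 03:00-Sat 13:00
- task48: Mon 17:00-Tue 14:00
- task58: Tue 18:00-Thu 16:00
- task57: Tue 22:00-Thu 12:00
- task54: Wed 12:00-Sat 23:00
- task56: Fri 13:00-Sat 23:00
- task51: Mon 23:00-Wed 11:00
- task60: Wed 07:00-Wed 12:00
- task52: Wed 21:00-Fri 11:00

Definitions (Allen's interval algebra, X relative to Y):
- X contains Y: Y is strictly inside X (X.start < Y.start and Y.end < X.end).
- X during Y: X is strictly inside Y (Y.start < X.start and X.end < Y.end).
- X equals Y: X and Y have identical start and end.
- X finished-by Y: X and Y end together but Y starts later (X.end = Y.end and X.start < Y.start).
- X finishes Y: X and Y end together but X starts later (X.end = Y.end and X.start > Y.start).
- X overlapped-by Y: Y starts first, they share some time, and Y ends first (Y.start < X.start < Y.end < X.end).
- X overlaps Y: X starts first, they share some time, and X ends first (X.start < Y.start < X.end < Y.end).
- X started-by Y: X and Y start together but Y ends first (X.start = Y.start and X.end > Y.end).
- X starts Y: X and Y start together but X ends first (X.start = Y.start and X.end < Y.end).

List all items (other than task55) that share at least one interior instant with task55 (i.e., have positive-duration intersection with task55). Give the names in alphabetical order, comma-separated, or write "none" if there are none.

task49, task52, task53, task54, task58

Target task55 = [Thu 14:00, Fri 03:00].
task47 [Fri 10:00, Sat 17:00] → after → no.
task48 [Mon 17:00, Tue 14:00] → before → no.
task49 [Thu 03:00, Sat 13:00] → contains → yes.
task50 [Sat 00:00, Sat 09:00] → after → no.
task51 [Mon 23:00, Wed 11:00] → before → no.
task52 [Wed 21:00, Fri 11:00] → contains → yes.
task53 [Wed 14:00, Fri 18:00] → contains → yes.
task54 [Wed 12:00, Sat 23:00] → contains → yes.
task56 [Fri 13:00, Sat 23:00] → after → no.
task57 [Tue 22:00, Thu 12:00] → before → no.
task58 [Tue 18:00, Thu 16:00] → overlaps → yes.
task59 [Sat 14:00, Sun 20:00] → after → no.
task60 [Wed 07:00, Wed 12:00] → before → no.
Result: task49, task52, task53, task54, task58.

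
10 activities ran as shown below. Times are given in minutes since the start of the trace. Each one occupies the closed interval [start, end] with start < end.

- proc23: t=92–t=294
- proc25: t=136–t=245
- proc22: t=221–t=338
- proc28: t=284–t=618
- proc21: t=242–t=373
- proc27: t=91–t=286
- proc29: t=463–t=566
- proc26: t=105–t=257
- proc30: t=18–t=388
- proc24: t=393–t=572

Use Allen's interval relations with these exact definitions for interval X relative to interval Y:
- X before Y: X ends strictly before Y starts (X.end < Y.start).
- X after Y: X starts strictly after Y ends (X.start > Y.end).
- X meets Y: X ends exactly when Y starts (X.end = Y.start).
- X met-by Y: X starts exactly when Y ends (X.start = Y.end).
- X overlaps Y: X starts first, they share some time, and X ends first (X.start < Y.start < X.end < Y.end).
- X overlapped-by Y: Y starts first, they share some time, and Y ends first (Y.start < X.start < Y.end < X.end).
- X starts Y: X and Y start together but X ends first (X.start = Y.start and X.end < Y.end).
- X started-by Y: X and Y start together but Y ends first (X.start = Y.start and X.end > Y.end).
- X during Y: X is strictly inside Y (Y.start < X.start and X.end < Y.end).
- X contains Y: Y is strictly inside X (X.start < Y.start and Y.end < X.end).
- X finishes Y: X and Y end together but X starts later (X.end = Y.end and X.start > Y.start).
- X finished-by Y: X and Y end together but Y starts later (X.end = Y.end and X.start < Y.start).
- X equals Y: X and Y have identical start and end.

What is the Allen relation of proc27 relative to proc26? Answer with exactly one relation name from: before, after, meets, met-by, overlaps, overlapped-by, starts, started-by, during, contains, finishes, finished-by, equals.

contains

proc27 = [t=91, t=286]; proc26 = [t=105, t=257].
Compare endpoints: proc27.start < proc26.start, proc27.start < proc26.end, proc27.end > proc26.start, proc27.end > proc26.end.
That pattern is 'contains'.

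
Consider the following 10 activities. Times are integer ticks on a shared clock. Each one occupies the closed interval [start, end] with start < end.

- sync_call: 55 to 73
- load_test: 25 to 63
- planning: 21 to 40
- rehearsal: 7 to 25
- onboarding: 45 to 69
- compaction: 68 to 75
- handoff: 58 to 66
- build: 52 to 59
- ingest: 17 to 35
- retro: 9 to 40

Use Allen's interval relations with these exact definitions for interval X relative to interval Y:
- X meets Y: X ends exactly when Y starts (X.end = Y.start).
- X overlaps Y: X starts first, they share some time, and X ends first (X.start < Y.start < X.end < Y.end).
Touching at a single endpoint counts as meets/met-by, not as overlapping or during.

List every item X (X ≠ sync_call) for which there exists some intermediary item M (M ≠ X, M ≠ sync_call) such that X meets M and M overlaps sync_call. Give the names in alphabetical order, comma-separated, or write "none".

Target sync_call = [55, 73].
Intermediaries M with M overlaps sync_call: build, load_test, onboarding.
Via build — items with X meets build: none.
Via load_test — items with X meets load_test: rehearsal.
Via onboarding — items with X meets onboarding: none.
Union: rehearsal.

rehearsal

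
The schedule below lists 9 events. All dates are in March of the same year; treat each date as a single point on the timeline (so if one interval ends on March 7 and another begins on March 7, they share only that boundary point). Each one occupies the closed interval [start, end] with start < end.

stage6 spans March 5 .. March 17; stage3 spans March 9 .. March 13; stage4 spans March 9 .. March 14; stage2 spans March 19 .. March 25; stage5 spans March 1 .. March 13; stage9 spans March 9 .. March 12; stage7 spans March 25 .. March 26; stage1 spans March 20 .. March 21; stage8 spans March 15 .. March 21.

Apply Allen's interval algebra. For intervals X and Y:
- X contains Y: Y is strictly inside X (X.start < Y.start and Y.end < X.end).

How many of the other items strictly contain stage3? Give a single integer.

1

Target stage3 = [March 9, March 13].
stage1 [March 20, March 21] → after → no.
stage2 [March 19, March 25] → after → no.
stage4 [March 9, March 14] → started-by → no.
stage5 [March 1, March 13] → finished-by → no.
stage6 [March 5, March 17] → contains → counts.
stage7 [March 25, March 26] → after → no.
stage8 [March 15, March 21] → after → no.
stage9 [March 9, March 12] → starts → no.
Total: 1.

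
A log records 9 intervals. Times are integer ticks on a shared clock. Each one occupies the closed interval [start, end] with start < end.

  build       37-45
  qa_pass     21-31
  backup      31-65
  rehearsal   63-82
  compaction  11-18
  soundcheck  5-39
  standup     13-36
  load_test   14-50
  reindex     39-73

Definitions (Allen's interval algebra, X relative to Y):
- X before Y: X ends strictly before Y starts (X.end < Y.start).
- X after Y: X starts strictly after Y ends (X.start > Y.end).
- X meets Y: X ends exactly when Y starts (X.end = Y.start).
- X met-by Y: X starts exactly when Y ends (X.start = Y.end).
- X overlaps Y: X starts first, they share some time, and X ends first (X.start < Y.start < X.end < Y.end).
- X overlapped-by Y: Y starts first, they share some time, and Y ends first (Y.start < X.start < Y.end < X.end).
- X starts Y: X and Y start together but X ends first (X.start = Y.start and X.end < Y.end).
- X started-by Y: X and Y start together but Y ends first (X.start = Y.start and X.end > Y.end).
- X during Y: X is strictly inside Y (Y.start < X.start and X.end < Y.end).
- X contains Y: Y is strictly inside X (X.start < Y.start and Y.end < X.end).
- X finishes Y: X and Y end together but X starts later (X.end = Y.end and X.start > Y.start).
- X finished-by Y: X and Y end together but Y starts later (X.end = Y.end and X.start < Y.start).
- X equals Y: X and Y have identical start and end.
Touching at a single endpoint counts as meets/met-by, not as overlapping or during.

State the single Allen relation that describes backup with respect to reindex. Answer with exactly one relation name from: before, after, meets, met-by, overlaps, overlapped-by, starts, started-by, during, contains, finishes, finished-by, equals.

backup = [31, 65]; reindex = [39, 73].
Compare endpoints: backup.start < reindex.start, backup.start < reindex.end, backup.end > reindex.start, backup.end < reindex.end.
That pattern is 'overlaps'.

overlaps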